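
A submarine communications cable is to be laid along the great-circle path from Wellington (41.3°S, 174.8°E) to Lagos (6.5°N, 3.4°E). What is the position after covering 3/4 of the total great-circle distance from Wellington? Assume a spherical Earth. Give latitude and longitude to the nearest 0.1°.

From cos δ = sin φ₁ sin φ₂ + cos φ₁ cos φ₂ cos Δλ, the central angle is δ ≈ 2.520 rad (144.4°).
Interpolate at f = 3/4 with slerp weights a = sin((1−f)δ)/sin δ ≈ 1.011, b = sin(fδ)/sin δ ≈ 1.630.
p = a·p₁ + b·p₂ ≈ (0.860, 0.165, -0.483); φ = arcsin(p_z) ≈ -28.87°, λ = atan2(p_y, p_x) ≈ 10.85°.

≈ (28.9°S, 10.9°E)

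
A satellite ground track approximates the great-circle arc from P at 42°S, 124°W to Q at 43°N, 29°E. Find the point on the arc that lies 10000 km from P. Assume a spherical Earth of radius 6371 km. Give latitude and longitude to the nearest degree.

≈ 9°N, 42°W

The haversine formula gives a central angle δ ≈ 2.795 rad (160.2°) between the endpoints. The total great-circle distance is δ·R ≈ 2.795 × 6371 ≈ 17808 km, so the target fraction is f = 10000/17808 ≈ 0.562.
Interpolate at f ≈ 0.562 with slerp weights a = sin((1−f)δ)/sin δ ≈ 2.772, b = sin(fδ)/sin δ ≈ 2.946.
p = a·p₁ + b·p₂ ≈ (0.732, -0.663, 0.154); φ = arcsin(p_z) ≈ 8.87°, λ = atan2(p_y, p_x) ≈ -42.17°.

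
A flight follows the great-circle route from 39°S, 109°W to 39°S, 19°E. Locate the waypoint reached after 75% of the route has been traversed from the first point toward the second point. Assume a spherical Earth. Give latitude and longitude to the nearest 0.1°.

Convert each endpoint to a unit vector on the sphere (x = cos φ cos λ, y = cos φ sin λ, z = sin φ).
The central angle between the endpoints is δ = arccos(p₁·p₂) ≈ 1.547 rad (88.6°).
Interpolate at f = 0.75 with slerp weights a = sin((1−f)δ)/sin δ ≈ 0.377, b = sin(fδ)/sin δ ≈ 0.917.
p = a·p₁ + b·p₂ ≈ (0.578, -0.045, -0.814); φ = arcsin(p_z) ≈ -54.54°, λ = atan2(p_y, p_x) ≈ -4.46°.

≈ 54.5°S, 4.5°W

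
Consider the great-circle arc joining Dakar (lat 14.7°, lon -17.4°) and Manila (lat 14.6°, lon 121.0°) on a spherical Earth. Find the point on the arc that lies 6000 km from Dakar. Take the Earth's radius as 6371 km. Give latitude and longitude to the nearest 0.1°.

≈ lat 35.6°, lon 38.5°

Write both endpoints as unit vectors p₁, p₂ with components (cos φ cos λ, cos φ sin λ, sin φ).
The central angle between the endpoints is δ = arccos(p₁·p₂) ≈ 2.260 rad (129.5°). The total great-circle distance is δ·R ≈ 2.260 × 6371 ≈ 14399 km, so the target fraction is f = 6000/14399 ≈ 0.417.
Interpolate at f ≈ 0.417 with slerp weights a = sin((1−f)δ)/sin δ ≈ 1.255, b = sin(fδ)/sin δ ≈ 1.048.
p = a·p₁ + b·p₂ ≈ (0.636, 0.506, 0.583); φ = arcsin(p_z) ≈ 35.63°, λ = atan2(p_y, p_x) ≈ 38.52°.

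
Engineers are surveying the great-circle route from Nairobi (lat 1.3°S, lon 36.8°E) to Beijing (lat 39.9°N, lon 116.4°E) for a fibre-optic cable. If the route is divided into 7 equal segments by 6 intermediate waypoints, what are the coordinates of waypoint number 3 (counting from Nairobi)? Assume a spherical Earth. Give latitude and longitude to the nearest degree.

≈ lat 21°N, lon 65°E

Convert each endpoint to a unit vector on the sphere (x = cos φ cos λ, y = cos φ sin λ, z = sin φ).
The central angle between the endpoints is δ = arccos(p₁·p₂) ≈ 1.447 rad (82.9°).
Interpolate at f = 3/7 with slerp weights a = sin((1−f)δ)/sin δ ≈ 0.741, b = sin(fδ)/sin δ ≈ 0.586.
p = a·p₁ + b·p₂ ≈ (0.394, 0.846, 0.359); φ = arcsin(p_z) ≈ 21.02°, λ = atan2(p_y, p_x) ≈ 65.05°.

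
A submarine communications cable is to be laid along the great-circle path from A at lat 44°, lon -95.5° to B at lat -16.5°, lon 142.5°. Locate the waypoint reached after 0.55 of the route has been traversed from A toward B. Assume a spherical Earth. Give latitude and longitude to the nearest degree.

≈ lat 22°, lon -176°

Convert each endpoint to a unit vector on the sphere (x = cos φ cos λ, y = cos φ sin λ, z = sin φ).
The central angle between the endpoints is δ = arccos(p₁·p₂) ≈ 2.169 rad (124.2°).
Interpolate at f = 0.55 with slerp weights a = sin((1−f)δ)/sin δ ≈ 1.002, b = sin(fδ)/sin δ ≈ 1.124.
p = a·p₁ + b·p₂ ≈ (-0.924, -0.061, 0.377); φ = arcsin(p_z) ≈ 22.13°, λ = atan2(p_y, p_x) ≈ -176.22°.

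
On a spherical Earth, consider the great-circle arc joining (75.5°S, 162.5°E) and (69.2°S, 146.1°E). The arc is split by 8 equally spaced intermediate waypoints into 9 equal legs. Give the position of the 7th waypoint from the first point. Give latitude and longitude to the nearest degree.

≈ (71°S, 149°E)

From cos δ = sin φ₁ sin φ₂ + cos φ₁ cos φ₂ cos Δλ, the central angle is δ ≈ 0.139 rad (8.0°).
Interpolate at f = 7/9 with slerp weights a = sin((1−f)δ)/sin δ ≈ 0.223, b = sin(fδ)/sin δ ≈ 0.779.
p = a·p₁ + b·p₂ ≈ (-0.283, 0.171, -0.944); φ = arcsin(p_z) ≈ -70.70°, λ = atan2(p_y, p_x) ≈ 148.83°.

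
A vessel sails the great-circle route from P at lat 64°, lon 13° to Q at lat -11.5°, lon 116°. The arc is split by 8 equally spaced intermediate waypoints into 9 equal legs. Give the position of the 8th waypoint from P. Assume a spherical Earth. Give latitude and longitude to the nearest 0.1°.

Convert each endpoint to a unit vector on the sphere (x = cos φ cos λ, y = cos φ sin λ, z = sin φ).
The central angle between the endpoints is δ = arccos(p₁·p₂) ≈ 1.850 rad (106.0°).
Interpolate at f = 8/9 with slerp weights a = sin((1−f)δ)/sin δ ≈ 0.212, b = sin(fδ)/sin δ ≈ 1.038.
p = a·p₁ + b·p₂ ≈ (-0.355, 0.935, -0.016); φ = arcsin(p_z) ≈ -0.91°, λ = atan2(p_y, p_x) ≈ 110.79°.

≈ lat -0.9°, lon 110.8°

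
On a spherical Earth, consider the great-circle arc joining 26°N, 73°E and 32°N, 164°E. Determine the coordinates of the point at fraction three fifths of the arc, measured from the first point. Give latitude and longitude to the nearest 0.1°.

≈ 38.6°N, 126.7°E

Write both endpoints as unit vectors p₁, p₂ with components (cos φ cos λ, cos φ sin λ, sin φ).
The central angle between the endpoints is δ = arccos(p₁·p₂) ≈ 1.350 rad (77.3°).
Interpolate at f = 3/5 with slerp weights a = sin((1−f)δ)/sin δ ≈ 0.527, b = sin(fδ)/sin δ ≈ 0.742.
p = a·p₁ + b·p₂ ≈ (-0.467, 0.626, 0.624); φ = arcsin(p_z) ≈ 38.63°, λ = atan2(p_y, p_x) ≈ 126.68°.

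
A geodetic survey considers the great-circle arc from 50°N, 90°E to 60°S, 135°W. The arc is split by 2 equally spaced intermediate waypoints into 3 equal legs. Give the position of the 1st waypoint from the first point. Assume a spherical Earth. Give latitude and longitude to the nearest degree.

Write both endpoints as unit vectors p₁, p₂ with components (cos φ cos λ, cos φ sin λ, sin φ).
The central angle between the endpoints is δ = arccos(p₁·p₂) ≈ 2.670 rad (153.0°).
Interpolate at f = 1/3 with slerp weights a = sin((1−f)δ)/sin δ ≈ 2.152, b = sin(fδ)/sin δ ≈ 1.709.
p = a·p₁ + b·p₂ ≈ (-0.604, 0.779, 0.168); φ = arcsin(p_z) ≈ 9.69°, λ = atan2(p_y, p_x) ≈ 127.80°.

≈ 10°N, 128°E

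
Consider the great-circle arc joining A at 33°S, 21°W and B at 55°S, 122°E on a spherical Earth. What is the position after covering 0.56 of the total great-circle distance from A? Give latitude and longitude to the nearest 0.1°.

≈ 71.8°S, 35.0°E

Convert each endpoint to a unit vector on the sphere (x = cos φ cos λ, y = cos φ sin λ, z = sin φ).
The central angle between the endpoints is δ = arccos(p₁·p₂) ≈ 1.509 rad (86.4°).
Interpolate at f = 0.56 with slerp weights a = sin((1−f)δ)/sin δ ≈ 0.617, b = sin(fδ)/sin δ ≈ 0.749.
p = a·p₁ + b·p₂ ≈ (0.256, 0.179, -0.950); φ = arcsin(p_z) ≈ -71.82°, λ = atan2(p_y, p_x) ≈ 35.00°.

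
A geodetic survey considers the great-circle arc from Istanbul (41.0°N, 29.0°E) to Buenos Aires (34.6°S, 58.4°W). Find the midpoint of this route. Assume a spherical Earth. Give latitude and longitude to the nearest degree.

≈ (4°N, 17°W)

From cos δ = sin φ₁ sin φ₂ + cos φ₁ cos φ₂ cos Δλ, the central angle is δ ≈ 1.922 rad (110.1°).
Interpolate at f = 1/2 with slerp weights a = sin((1−f)δ)/sin δ ≈ 0.873, b = sin(fδ)/sin δ ≈ 0.873.
p = a·p₁ + b·p₂ ≈ (0.953, -0.293, 0.077); φ = arcsin(p_z) ≈ 4.42°, λ = atan2(p_y, p_x) ≈ -17.07°.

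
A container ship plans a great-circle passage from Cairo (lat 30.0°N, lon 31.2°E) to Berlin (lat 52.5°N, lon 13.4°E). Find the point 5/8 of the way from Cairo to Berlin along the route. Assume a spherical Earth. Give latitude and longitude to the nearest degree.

Convert each endpoint to a unit vector on the sphere (x = cos φ cos λ, y = cos φ sin λ, z = sin φ).
The central angle between the endpoints is δ = arccos(p₁·p₂) ≈ 0.454 rad (26.0°).
Interpolate at f = 5/8 with slerp weights a = sin((1−f)δ)/sin δ ≈ 0.386, b = sin(fδ)/sin δ ≈ 0.638.
p = a·p₁ + b·p₂ ≈ (0.664, 0.263, 0.700); φ = arcsin(p_z) ≈ 44.40°, λ = atan2(p_y, p_x) ≈ 21.63°.

≈ lat 44°N, lon 22°E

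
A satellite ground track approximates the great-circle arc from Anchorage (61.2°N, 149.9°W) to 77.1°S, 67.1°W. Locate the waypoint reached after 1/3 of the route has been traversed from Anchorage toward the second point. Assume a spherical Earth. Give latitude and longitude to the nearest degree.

≈ 14°N, 131°W

Write both endpoints as unit vectors p₁, p₂ with components (cos φ cos λ, cos φ sin λ, sin φ).
The central angle between the endpoints is δ = arccos(p₁·p₂) ≈ 2.569 rad (147.2°).
Interpolate at f = 1/3 with slerp weights a = sin((1−f)δ)/sin δ ≈ 1.828, b = sin(fδ)/sin δ ≈ 1.395.
p = a·p₁ + b·p₂ ≈ (-0.641, -0.729, 0.242); φ = arcsin(p_z) ≈ 14.00°, λ = atan2(p_y, p_x) ≈ -131.33°.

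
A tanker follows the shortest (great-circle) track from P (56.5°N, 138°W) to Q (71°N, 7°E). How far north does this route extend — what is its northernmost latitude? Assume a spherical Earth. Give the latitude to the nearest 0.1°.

The great circle lies in the plane with unit normal n̂ = (p₁ × p₂)/|p₁ × p₂|.
Here n̂_z ≈ +0.134; the vertex latitude is φ_max = arccos|n̂_z| ≈ 82.3°.
Check via Clairaut: cos φ_max = |cos φ₁| · sin C = cos(56.5°)·sin(14.1°) ≈ 0.134, again giving ≈ 82.3°.

≈ 82.3°N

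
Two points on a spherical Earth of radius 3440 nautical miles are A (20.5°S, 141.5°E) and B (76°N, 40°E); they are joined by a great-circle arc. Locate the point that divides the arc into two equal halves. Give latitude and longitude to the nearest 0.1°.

Write both endpoints as unit vectors p₁, p₂ with components (cos φ cos λ, cos φ sin λ, sin φ).
The central angle between the endpoints is δ = arccos(p₁·p₂) ≈ 1.966 rad (112.6°).
Interpolate at f = 1/2 with slerp weights a = sin((1−f)δ)/sin δ ≈ 0.902, b = sin(fδ)/sin δ ≈ 0.902.
p = a·p₁ + b·p₂ ≈ (-0.494, 0.666, 0.559); φ = arcsin(p_z) ≈ 33.99°, λ = atan2(p_y, p_x) ≈ 126.56°.

≈ (34.0°N, 126.6°E)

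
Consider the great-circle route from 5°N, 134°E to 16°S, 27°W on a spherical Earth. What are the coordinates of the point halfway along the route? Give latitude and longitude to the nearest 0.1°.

Convert each endpoint to a unit vector on the sphere (x = cos φ cos λ, y = cos φ sin λ, z = sin φ).
The central angle between the endpoints is δ = arccos(p₁·p₂) ≈ 2.764 rad (158.4°).
Interpolate at f = 1/2 with slerp weights a = sin((1−f)δ)/sin δ ≈ 2.662, b = sin(fδ)/sin δ ≈ 2.662.
p = a·p₁ + b·p₂ ≈ (0.438, 0.746, -0.502); φ = arcsin(p_z) ≈ -30.12°, λ = atan2(p_y, p_x) ≈ 59.59°.

≈ 30.1°S, 59.6°E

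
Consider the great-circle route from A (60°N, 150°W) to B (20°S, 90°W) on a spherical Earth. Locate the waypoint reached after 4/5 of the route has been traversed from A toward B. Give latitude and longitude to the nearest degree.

From cos δ = sin φ₁ sin φ₂ + cos φ₁ cos φ₂ cos Δλ, the central angle is δ ≈ 1.632 rad (93.5°).
Interpolate at f = 4/5 with slerp weights a = sin((1−f)δ)/sin δ ≈ 0.321, b = sin(fδ)/sin δ ≈ 0.967.
p = a·p₁ + b·p₂ ≈ (-0.139, -0.989, -0.052); φ = arcsin(p_z) ≈ -3.01°, λ = atan2(p_y, p_x) ≈ -98.01°.

≈ (3°S, 98°W)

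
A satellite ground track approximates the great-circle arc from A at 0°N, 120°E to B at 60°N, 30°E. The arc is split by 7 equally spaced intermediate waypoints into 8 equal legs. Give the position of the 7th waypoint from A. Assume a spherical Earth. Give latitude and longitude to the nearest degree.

From cos δ = sin φ₁ sin φ₂ + cos φ₁ cos φ₂ cos Δλ, the central angle is δ ≈ 1.571 rad (90.0°).
Interpolate at f = 7/8 with slerp weights a = sin((1−f)δ)/sin δ ≈ 0.195, b = sin(fδ)/sin δ ≈ 0.981.
p = a·p₁ + b·p₂ ≈ (0.327, 0.414, 0.849); φ = arcsin(p_z) ≈ 58.14°, λ = atan2(p_y, p_x) ≈ 51.69°.

≈ 58°N, 52°E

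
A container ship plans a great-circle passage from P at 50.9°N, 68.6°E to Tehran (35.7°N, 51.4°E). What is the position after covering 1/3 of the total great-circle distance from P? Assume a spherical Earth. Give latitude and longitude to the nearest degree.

Write both endpoints as unit vectors p₁, p₂ with components (cos φ cos λ, cos φ sin λ, sin φ).
The central angle between the endpoints is δ = arccos(p₁·p₂) ≈ 0.342 rad (19.6°).
Interpolate at f = 1/3 with slerp weights a = sin((1−f)δ)/sin δ ≈ 0.674, b = sin(fδ)/sin δ ≈ 0.339.
p = a·p₁ + b·p₂ ≈ (0.327, 0.611, 0.721); φ = arcsin(p_z) ≈ 46.13°, λ = atan2(p_y, p_x) ≈ 61.85°.

≈ 46°N, 62°E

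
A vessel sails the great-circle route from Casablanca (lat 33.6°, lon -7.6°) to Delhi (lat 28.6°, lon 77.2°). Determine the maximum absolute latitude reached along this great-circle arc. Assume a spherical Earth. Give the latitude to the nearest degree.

The great circle lies in the plane with unit normal n̂ = (p₁ × p₂)/|p₁ × p₂|.
Here n̂_z ≈ +0.772; the vertex latitude is φ_max = arccos|n̂_z| ≈ 39.5°.
Check via Clairaut: cos φ_max = |cos φ₁| · sin C = cos(33.6°)·sin(67.9°) ≈ 0.772, again giving ≈ 39.5°.

≈ 39°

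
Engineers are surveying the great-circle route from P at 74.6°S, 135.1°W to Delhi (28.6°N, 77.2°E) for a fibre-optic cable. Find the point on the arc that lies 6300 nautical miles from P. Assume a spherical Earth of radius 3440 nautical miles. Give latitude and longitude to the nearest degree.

≈ 3°N, 82°E

From cos δ = sin φ₁ sin φ₂ + cos φ₁ cos φ₂ cos Δλ, the central angle is δ ≈ 2.290 rad (131.2°). The total great-circle distance is δ·R ≈ 2.290 × 3440 ≈ 7877 nmi, so the target fraction is f = 6300/7877 ≈ 0.800.
Interpolate at f ≈ 0.800 with slerp weights a = sin((1−f)δ)/sin δ ≈ 0.588, b = sin(fδ)/sin δ ≈ 1.284.
p = a·p₁ + b·p₂ ≈ (0.139, 0.989, 0.048); φ = arcsin(p_z) ≈ 2.74°, λ = atan2(p_y, p_x) ≈ 81.99°.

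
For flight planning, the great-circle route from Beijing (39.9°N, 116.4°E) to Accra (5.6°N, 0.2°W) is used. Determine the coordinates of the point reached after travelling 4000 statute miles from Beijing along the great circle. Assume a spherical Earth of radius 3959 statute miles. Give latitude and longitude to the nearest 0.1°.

≈ 35.8°N, 40.9°E

Convert each endpoint to a unit vector on the sphere (x = cos φ cos λ, y = cos φ sin λ, z = sin φ).
The central angle between the endpoints is δ = arccos(p₁·p₂) ≈ 1.854 rad (106.2°). The total great-circle distance is δ·R ≈ 1.854 × 3959 ≈ 7339 mi, so the target fraction is f = 4000/7339 ≈ 0.545.
Interpolate at f ≈ 0.545 with slerp weights a = sin((1−f)δ)/sin δ ≈ 0.778, b = sin(fδ)/sin δ ≈ 0.882.
p = a·p₁ + b·p₂ ≈ (0.613, 0.531, 0.585); φ = arcsin(p_z) ≈ 35.81°, λ = atan2(p_y, p_x) ≈ 40.95°.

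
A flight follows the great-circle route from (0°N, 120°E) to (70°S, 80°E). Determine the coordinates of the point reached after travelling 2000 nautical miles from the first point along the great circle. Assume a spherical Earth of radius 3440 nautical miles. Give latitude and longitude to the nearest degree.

≈ (32°S, 111°E)

Convert each endpoint to a unit vector on the sphere (x = cos φ cos λ, y = cos φ sin λ, z = sin φ).
The central angle between the endpoints is δ = arccos(p₁·p₂) ≈ 1.306 rad (74.8°). The total great-circle distance is δ·R ≈ 1.306 × 3440 ≈ 4492 nmi, so the target fraction is f = 2000/4492 ≈ 0.445.
Interpolate at f ≈ 0.445 with slerp weights a = sin((1−f)δ)/sin δ ≈ 0.687, b = sin(fδ)/sin δ ≈ 0.569.
p = a·p₁ + b·p₂ ≈ (-0.310, 0.786, -0.535); φ = arcsin(p_z) ≈ -32.33°, λ = atan2(p_y, p_x) ≈ 111.49°.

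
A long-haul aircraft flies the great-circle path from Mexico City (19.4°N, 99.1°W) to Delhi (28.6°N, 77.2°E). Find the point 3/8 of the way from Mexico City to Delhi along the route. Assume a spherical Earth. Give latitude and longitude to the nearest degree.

≈ 69°N, 90°W

Write both endpoints as unit vectors p₁, p₂ with components (cos φ cos λ, cos φ sin λ, sin φ).
The central angle between the endpoints is δ = arccos(p₁·p₂) ≈ 2.302 rad (131.9°).
Interpolate at f = 3/8 with slerp weights a = sin((1−f)δ)/sin δ ≈ 1.331, b = sin(fδ)/sin δ ≈ 1.020.
p = a·p₁ + b·p₂ ≈ (-0.000, -0.366, 0.931); φ = arcsin(p_z) ≈ 68.52°, λ = atan2(p_y, p_x) ≈ -90.02°.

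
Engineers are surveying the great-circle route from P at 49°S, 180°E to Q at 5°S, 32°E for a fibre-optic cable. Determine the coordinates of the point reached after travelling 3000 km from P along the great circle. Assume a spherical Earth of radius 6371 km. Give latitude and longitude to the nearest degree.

Write both endpoints as unit vectors p₁, p₂ with components (cos φ cos λ, cos φ sin λ, sin φ).
The central angle between the endpoints is δ = arccos(p₁·p₂) ≈ 2.081 rad (119.2°). The total great-circle distance is δ·R ≈ 2.081 × 6371 ≈ 13259 km, so the target fraction is f = 3000/13259 ≈ 0.226.
Interpolate at f ≈ 0.226 with slerp weights a = sin((1−f)δ)/sin δ ≈ 1.145, b = sin(fδ)/sin δ ≈ 0.520.
p = a·p₁ + b·p₂ ≈ (-0.312, 0.274, -0.910); φ = arcsin(p_z) ≈ -65.44°, λ = atan2(p_y, p_x) ≈ 138.66°.

≈ 65°S, 139°E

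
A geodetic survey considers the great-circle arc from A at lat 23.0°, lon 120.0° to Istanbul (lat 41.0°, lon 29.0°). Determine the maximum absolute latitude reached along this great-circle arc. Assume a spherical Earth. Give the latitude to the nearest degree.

≈ 44°

The great circle lies in the plane with unit normal n̂ = (p₁ × p₂)/|p₁ × p₂|.
Here n̂_z ≈ -0.716; the vertex latitude is φ_max = arccos|n̂_z| ≈ 44.3°.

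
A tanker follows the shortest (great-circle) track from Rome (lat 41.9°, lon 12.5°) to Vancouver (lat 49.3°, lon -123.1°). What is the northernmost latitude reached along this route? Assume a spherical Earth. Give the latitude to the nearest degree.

The great circle lies in the plane with unit normal n̂ = (p₁ × p₂)/|p₁ × p₂|.
Here n̂_z ≈ -0.344; the vertex latitude is φ_max = arccos|n̂_z| ≈ 69.9°.

≈ 70°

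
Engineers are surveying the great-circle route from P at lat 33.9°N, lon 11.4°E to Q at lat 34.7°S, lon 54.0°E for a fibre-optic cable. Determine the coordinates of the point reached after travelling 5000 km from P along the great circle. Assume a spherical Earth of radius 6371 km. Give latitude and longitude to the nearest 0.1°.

≈ lat 5.1°S, lon 35.1°E

Write both endpoints as unit vectors p₁, p₂ with components (cos φ cos λ, cos φ sin λ, sin φ).
The central angle between the endpoints is δ = arccos(p₁·p₂) ≈ 1.385 rad (79.4°). The total great-circle distance is δ·R ≈ 1.385 × 6371 ≈ 8823 km, so the target fraction is f = 5000/8823 ≈ 0.567.
Interpolate at f ≈ 0.567 with slerp weights a = sin((1−f)δ)/sin δ ≈ 0.575, b = sin(fδ)/sin δ ≈ 0.719.
p = a·p₁ + b·p₂ ≈ (0.815, 0.573, -0.089); φ = arcsin(p_z) ≈ -5.10°, λ = atan2(p_y, p_x) ≈ 35.09°.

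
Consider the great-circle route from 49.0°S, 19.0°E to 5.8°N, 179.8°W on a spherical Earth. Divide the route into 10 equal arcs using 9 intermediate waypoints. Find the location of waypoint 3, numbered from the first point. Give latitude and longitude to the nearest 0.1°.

Convert each endpoint to a unit vector on the sphere (x = cos φ cos λ, y = cos φ sin λ, z = sin φ).
The central angle between the endpoints is δ = arccos(p₁·p₂) ≈ 2.338 rad (134.0°).
Interpolate at f = 3/10 with slerp weights a = sin((1−f)δ)/sin δ ≈ 1.386, b = sin(fδ)/sin δ ≈ 0.896.
p = a·p₁ + b·p₂ ≈ (-0.032, 0.293, -0.956); φ = arcsin(p_z) ≈ -72.86°, λ = atan2(p_y, p_x) ≈ 96.23°.

≈ 72.9°S, 96.2°E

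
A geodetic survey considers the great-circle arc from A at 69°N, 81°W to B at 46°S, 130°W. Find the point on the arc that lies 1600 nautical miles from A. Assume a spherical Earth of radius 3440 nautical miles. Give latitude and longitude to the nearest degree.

≈ 45°N, 104°W

Write both endpoints as unit vectors p₁, p₂ with components (cos φ cos λ, cos φ sin λ, sin φ).
The central angle between the endpoints is δ = arccos(p₁·p₂) ≈ 2.104 rad (120.5°). The total great-circle distance is δ·R ≈ 2.104 × 3440 ≈ 7238 nmi, so the target fraction is f = 1600/7238 ≈ 0.221.
Interpolate at f ≈ 0.221 with slerp weights a = sin((1−f)δ)/sin δ ≈ 1.158, b = sin(fδ)/sin δ ≈ 0.521.
p = a·p₁ + b·p₂ ≈ (-0.168, -0.687, 0.707); φ = arcsin(p_z) ≈ 44.98°, λ = atan2(p_y, p_x) ≈ -103.71°.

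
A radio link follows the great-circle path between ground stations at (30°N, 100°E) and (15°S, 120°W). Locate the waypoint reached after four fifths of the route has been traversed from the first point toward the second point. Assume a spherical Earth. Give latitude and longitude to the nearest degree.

≈ (0°N, 144°W)

Write both endpoints as unit vectors p₁, p₂ with components (cos φ cos λ, cos φ sin λ, sin φ).
The central angle between the endpoints is δ = arccos(p₁·p₂) ≈ 2.450 rad (140.4°).
Interpolate at f = 4/5 with slerp weights a = sin((1−f)δ)/sin δ ≈ 0.738, b = sin(fδ)/sin δ ≈ 1.451.
p = a·p₁ + b·p₂ ≈ (-0.812, -0.584, -0.007); φ = arcsin(p_z) ≈ -0.37°, λ = atan2(p_y, p_x) ≈ -144.25°.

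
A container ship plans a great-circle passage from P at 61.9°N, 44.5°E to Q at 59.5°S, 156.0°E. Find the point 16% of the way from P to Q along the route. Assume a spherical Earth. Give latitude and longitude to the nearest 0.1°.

Convert each endpoint to a unit vector on the sphere (x = cos φ cos λ, y = cos φ sin λ, z = sin φ).
The central angle between the endpoints is δ = arccos(p₁·p₂) ≈ 2.582 rad (148.0°).
Interpolate at f = 0.16 with slerp weights a = sin((1−f)δ)/sin δ ≈ 1.557, b = sin(fδ)/sin δ ≈ 0.757.
p = a·p₁ + b·p₂ ≈ (0.172, 0.670, 0.722); φ = arcsin(p_z) ≈ 46.20°, λ = atan2(p_y, p_x) ≈ 75.59°.

≈ 46.2°N, 75.6°E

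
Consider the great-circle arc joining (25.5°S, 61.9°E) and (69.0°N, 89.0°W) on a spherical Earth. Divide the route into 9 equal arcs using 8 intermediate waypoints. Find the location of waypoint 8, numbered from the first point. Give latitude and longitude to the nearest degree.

≈ (77°N, 44°W)

Convert each endpoint to a unit vector on the sphere (x = cos φ cos λ, y = cos φ sin λ, z = sin φ).
The central angle between the endpoints is δ = arccos(p₁·p₂) ≈ 2.325 rad (133.2°).
Interpolate at f = 8/9 with slerp weights a = sin((1−f)δ)/sin δ ≈ 0.350, b = sin(fδ)/sin δ ≈ 1.207.
p = a·p₁ + b·p₂ ≈ (0.157, -0.153, 0.976); φ = arcsin(p_z) ≈ 77.34°, λ = atan2(p_y, p_x) ≈ -44.42°.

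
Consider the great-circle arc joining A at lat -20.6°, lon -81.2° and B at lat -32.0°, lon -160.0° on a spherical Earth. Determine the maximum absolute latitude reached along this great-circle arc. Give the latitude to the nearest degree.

The great circle lies in the plane with unit normal n̂ = (p₁ × p₂)/|p₁ × p₂|.
Here n̂_z ≈ -0.828; the vertex latitude is φ_max = arccos|n̂_z| ≈ 34.1°.
Check via Clairaut: cos φ_max = |cos φ₁| · sin C = cos(20.6°)·sin(117.8°) ≈ 0.828, again giving ≈ 34.1°.

≈ -34°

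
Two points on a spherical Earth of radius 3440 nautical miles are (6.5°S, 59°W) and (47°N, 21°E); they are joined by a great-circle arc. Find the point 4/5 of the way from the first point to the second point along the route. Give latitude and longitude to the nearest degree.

From cos δ = sin φ₁ sin φ₂ + cos φ₁ cos φ₂ cos Δλ, the central angle is δ ≈ 1.536 rad (88.0°).
Interpolate at f = 4/5 with slerp weights a = sin((1−f)δ)/sin δ ≈ 0.303, b = sin(fδ)/sin δ ≈ 0.943.
p = a·p₁ + b·p₂ ≈ (0.755, -0.027, 0.655); φ = arcsin(p_z) ≈ 40.93°, λ = atan2(p_y, p_x) ≈ -2.07°.

≈ (41°N, 2°W)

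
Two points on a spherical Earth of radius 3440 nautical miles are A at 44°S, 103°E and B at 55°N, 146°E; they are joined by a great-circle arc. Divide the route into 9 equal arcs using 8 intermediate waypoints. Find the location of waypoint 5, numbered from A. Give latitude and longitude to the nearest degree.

≈ 12°N, 124°E

Write both endpoints as unit vectors p₁, p₂ with components (cos φ cos λ, cos φ sin λ, sin φ).
The central angle between the endpoints is δ = arccos(p₁·p₂) ≈ 1.841 rad (105.5°).
Interpolate at f = 5/9 with slerp weights a = sin((1−f)δ)/sin δ ≈ 0.758, b = sin(fδ)/sin δ ≈ 0.886.
p = a·p₁ + b·p₂ ≈ (-0.544, 0.815, 0.199); φ = arcsin(p_z) ≈ 11.50°, λ = atan2(p_y, p_x) ≈ 123.71°.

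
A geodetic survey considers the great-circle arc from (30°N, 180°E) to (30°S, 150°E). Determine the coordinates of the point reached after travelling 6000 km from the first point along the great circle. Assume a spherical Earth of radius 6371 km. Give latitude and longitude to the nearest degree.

The haversine formula gives a central angle δ ≈ 1.160 rad (66.5°) between the endpoints. The total great-circle distance is δ·R ≈ 1.160 × 6371 ≈ 7389 km, so the target fraction is f = 6000/7389 ≈ 0.812.
Interpolate at f ≈ 0.812 with slerp weights a = sin((1−f)δ)/sin δ ≈ 0.236, b = sin(fδ)/sin δ ≈ 0.882.
p = a·p₁ + b·p₂ ≈ (-0.866, 0.382, -0.323); φ = arcsin(p_z) ≈ -18.85°, λ = atan2(p_y, p_x) ≈ 156.20°.

≈ (19°S, 156°E)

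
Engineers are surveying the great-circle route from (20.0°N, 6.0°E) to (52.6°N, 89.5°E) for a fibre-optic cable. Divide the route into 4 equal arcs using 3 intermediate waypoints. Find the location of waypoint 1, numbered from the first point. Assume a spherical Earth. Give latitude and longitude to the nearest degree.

From cos δ = sin φ₁ sin φ₂ + cos φ₁ cos φ₂ cos Δλ, the central angle is δ ≈ 1.228 rad (70.3°).
Interpolate at f = 1/4 with slerp weights a = sin((1−f)δ)/sin δ ≈ 0.845, b = sin(fδ)/sin δ ≈ 0.321.
p = a·p₁ + b·p₂ ≈ (0.792, 0.278, 0.544); φ = arcsin(p_z) ≈ 32.96°, λ = atan2(p_y, p_x) ≈ 19.34°.

≈ (33°N, 19°E)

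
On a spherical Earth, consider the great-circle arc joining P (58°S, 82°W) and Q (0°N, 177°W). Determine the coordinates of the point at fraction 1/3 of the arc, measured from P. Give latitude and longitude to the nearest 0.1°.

≈ (48.4°S, 132.5°W)

Write both endpoints as unit vectors p₁, p₂ with components (cos φ cos λ, cos φ sin λ, sin φ).
The central angle between the endpoints is δ = arccos(p₁·p₂) ≈ 1.617 rad (92.6°).
Interpolate at f = 1/3 with slerp weights a = sin((1−f)δ)/sin δ ≈ 0.882, b = sin(fδ)/sin δ ≈ 0.514.
p = a·p₁ + b·p₂ ≈ (-0.448, -0.490, -0.748); φ = arcsin(p_z) ≈ -48.41°, λ = atan2(p_y, p_x) ≈ -132.46°.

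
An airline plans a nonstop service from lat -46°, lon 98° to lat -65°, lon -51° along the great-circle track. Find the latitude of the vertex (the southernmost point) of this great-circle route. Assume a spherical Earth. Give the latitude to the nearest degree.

The great circle lies in the plane with unit normal n̂ = (p₁ × p₂)/|p₁ × p₂|.
Here n̂_z ≈ -0.165; the vertex latitude is φ_max = arccos|n̂_z| ≈ 80.5°.

≈ -81°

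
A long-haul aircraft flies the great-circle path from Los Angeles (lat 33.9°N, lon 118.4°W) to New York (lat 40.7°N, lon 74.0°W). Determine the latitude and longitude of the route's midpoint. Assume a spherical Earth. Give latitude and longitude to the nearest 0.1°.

≈ lat 39.4°N, lon 97.3°W

Convert each endpoint to a unit vector on the sphere (x = cos φ cos λ, y = cos φ sin λ, z = sin φ).
The central angle between the endpoints is δ = arccos(p₁·p₂) ≈ 0.621 rad (35.6°).
Interpolate at f = 1/2 with slerp weights a = sin((1−f)δ)/sin δ ≈ 0.525, b = sin(fδ)/sin δ ≈ 0.525.
p = a·p₁ + b·p₂ ≈ (-0.098, -0.766, 0.635); φ = arcsin(p_z) ≈ 39.44°, λ = atan2(p_y, p_x) ≈ -97.26°.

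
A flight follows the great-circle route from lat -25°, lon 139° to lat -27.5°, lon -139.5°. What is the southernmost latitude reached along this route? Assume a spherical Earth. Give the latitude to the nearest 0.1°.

≈ -33.1°

The great circle lies in the plane with unit normal n̂ = (p₁ × p₂)/|p₁ × p₂|.
Here n̂_z ≈ +0.837; the vertex latitude is φ_max = arccos|n̂_z| ≈ 33.1°.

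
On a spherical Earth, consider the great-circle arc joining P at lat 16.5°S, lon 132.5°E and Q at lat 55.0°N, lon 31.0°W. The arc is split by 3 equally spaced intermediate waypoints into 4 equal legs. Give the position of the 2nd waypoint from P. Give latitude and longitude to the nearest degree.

≈ lat 51°N, lon 111°E

Write both endpoints as unit vectors p₁, p₂ with components (cos φ cos λ, cos φ sin λ, sin φ).
The central angle between the endpoints is δ = arccos(p₁·p₂) ≈ 2.434 rad (139.5°).
Interpolate at f = 2/4 with slerp weights a = sin((1−f)δ)/sin δ ≈ 1.443, b = sin(fδ)/sin δ ≈ 1.443.
p = a·p₁ + b·p₂ ≈ (-0.225, 0.594, 0.772); φ = arcsin(p_z) ≈ 50.56°, λ = atan2(p_y, p_x) ≈ 110.78°.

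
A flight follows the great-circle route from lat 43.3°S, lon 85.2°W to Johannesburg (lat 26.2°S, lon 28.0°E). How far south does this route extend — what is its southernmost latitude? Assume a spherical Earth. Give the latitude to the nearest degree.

≈ 53°S

The great circle lies in the plane with unit normal n̂ = (p₁ × p₂)/|p₁ × p₂|.
Here n̂_z ≈ +0.601; the vertex latitude is φ_max = arccos|n̂_z| ≈ 53.1°.
Check via Clairaut: cos φ_max = |cos φ₁| · sin C = cos(43.3°)·sin(124.4°) ≈ 0.601, again giving ≈ 53.1°.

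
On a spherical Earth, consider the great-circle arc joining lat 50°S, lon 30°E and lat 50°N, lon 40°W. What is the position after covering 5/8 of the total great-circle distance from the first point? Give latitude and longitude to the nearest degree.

≈ lat 13°N, lon 11°W

Write both endpoints as unit vectors p₁, p₂ with components (cos φ cos λ, cos φ sin λ, sin φ).
The central angle between the endpoints is δ = arccos(p₁·p₂) ≈ 2.033 rad (116.5°).
Interpolate at f = 5/8 with slerp weights a = sin((1−f)δ)/sin δ ≈ 0.771, b = sin(fδ)/sin δ ≈ 1.067.
p = a·p₁ + b·p₂ ≈ (0.955, -0.193, 0.226); φ = arcsin(p_z) ≈ 13.09°, λ = atan2(p_y, p_x) ≈ -11.43°.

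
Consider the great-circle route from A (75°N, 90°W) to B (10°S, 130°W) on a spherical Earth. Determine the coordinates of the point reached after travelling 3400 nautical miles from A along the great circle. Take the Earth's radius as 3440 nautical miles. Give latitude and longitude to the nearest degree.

≈ (21°N, 125°W)

From cos δ = sin φ₁ sin φ₂ + cos φ₁ cos φ₂ cos Δλ, the central angle is δ ≈ 1.543 rad (88.4°). The total great-circle distance is δ·R ≈ 1.543 × 3440 ≈ 5309 nmi, so the target fraction is f = 3400/5309 ≈ 0.640.
Interpolate at f ≈ 0.640 with slerp weights a = sin((1−f)δ)/sin δ ≈ 0.527, b = sin(fδ)/sin δ ≈ 0.835.
p = a·p₁ + b·p₂ ≈ (-0.529, -0.767, 0.364); φ = arcsin(p_z) ≈ 21.35°, λ = atan2(p_y, p_x) ≈ -124.60°.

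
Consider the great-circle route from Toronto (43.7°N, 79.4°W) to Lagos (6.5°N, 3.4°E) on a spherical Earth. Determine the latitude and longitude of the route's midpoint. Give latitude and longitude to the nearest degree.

Convert each endpoint to a unit vector on the sphere (x = cos φ cos λ, y = cos φ sin λ, z = sin φ).
The central angle between the endpoints is δ = arccos(p₁·p₂) ≈ 1.402 rad (80.3°).
Interpolate at f = 1/2 with slerp weights a = sin((1−f)δ)/sin δ ≈ 0.654, b = sin(fδ)/sin δ ≈ 0.654.
p = a·p₁ + b·p₂ ≈ (0.736, -0.426, 0.526); φ = arcsin(p_z) ≈ 31.74°, λ = atan2(p_y, p_x) ≈ -30.09°.

≈ 32°N, 30°W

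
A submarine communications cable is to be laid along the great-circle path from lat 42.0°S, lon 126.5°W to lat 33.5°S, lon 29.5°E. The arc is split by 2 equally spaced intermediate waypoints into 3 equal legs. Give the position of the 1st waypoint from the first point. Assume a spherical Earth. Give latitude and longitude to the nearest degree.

The haversine formula gives a central angle δ ≈ 1.769 rad (101.4°) between the endpoints.
Interpolate at f = 1/3 with slerp weights a = sin((1−f)δ)/sin δ ≈ 0.943, b = sin(fδ)/sin δ ≈ 0.567.
p = a·p₁ + b·p₂ ≈ (-0.005, -0.330, -0.944); φ = arcsin(p_z) ≈ -70.71°, λ = atan2(p_y, p_x) ≈ -90.89°.

≈ lat 71°S, lon 91°W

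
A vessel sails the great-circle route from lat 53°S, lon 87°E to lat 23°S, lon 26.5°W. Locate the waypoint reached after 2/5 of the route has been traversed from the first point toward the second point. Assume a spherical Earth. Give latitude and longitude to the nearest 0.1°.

≈ lat 57.2°S, lon 26.1°E

Write both endpoints as unit vectors p₁, p₂ with components (cos φ cos λ, cos φ sin λ, sin φ).
The central angle between the endpoints is δ = arccos(p₁·p₂) ≈ 1.480 rad (84.8°).
Interpolate at f = 2/5 with slerp weights a = sin((1−f)δ)/sin δ ≈ 0.779, b = sin(fδ)/sin δ ≈ 0.560.
p = a·p₁ + b·p₂ ≈ (0.486, 0.238, -0.841); φ = arcsin(p_z) ≈ -57.24°, λ = atan2(p_y, p_x) ≈ 26.09°.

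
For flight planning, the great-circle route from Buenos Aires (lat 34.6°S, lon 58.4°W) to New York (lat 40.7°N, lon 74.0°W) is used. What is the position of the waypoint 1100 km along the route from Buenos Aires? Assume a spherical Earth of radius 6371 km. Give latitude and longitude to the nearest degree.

≈ lat 25°S, lon 61°W

Convert each endpoint to a unit vector on the sphere (x = cos φ cos λ, y = cos φ sin λ, z = sin φ).
The central angle between the endpoints is δ = arccos(p₁·p₂) ≈ 1.338 rad (76.7°). The total great-circle distance is δ·R ≈ 1.338 × 6371 ≈ 8524 km, so the target fraction is f = 1100/8524 ≈ 0.129.
Interpolate at f ≈ 0.129 with slerp weights a = sin((1−f)δ)/sin δ ≈ 0.944, b = sin(fδ)/sin δ ≈ 0.177.
p = a·p₁ + b·p₂ ≈ (0.444, -0.791, -0.421); φ = arcsin(p_z) ≈ -24.91°, λ = atan2(p_y, p_x) ≈ -60.67°.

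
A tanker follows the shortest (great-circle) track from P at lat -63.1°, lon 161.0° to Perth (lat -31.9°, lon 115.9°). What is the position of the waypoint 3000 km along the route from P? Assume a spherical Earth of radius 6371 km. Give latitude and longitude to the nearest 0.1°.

Convert each endpoint to a unit vector on the sphere (x = cos φ cos λ, y = cos φ sin λ, z = sin φ).
The central angle between the endpoints is δ = arccos(p₁·p₂) ≈ 0.734 rad (42.1°). The total great-circle distance is δ·R ≈ 0.734 × 6371 ≈ 4677 km, so the target fraction is f = 3000/4677 ≈ 0.641.
Interpolate at f ≈ 0.641 with slerp weights a = sin((1−f)δ)/sin δ ≈ 0.388, b = sin(fδ)/sin δ ≈ 0.677.
p = a·p₁ + b·p₂ ≈ (-0.417, 0.574, -0.704); φ = arcsin(p_z) ≈ -44.77°, λ = atan2(p_y, p_x) ≈ 126.00°.

≈ lat -44.8°, lon 126.0°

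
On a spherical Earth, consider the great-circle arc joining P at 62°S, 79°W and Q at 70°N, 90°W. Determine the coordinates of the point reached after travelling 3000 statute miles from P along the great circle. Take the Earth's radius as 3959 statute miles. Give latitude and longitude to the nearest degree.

From cos δ = sin φ₁ sin φ₂ + cos φ₁ cos φ₂ cos Δλ, the central angle is δ ≈ 2.308 rad (132.2°). The total great-circle distance is δ·R ≈ 2.308 × 3959 ≈ 9137 mi, so the target fraction is f = 3000/9137 ≈ 0.328.
Interpolate at f ≈ 0.328 with slerp weights a = sin((1−f)δ)/sin δ ≈ 1.350, b = sin(fδ)/sin δ ≈ 0.928.
p = a·p₁ + b·p₂ ≈ (0.121, -0.940, -0.320); φ = arcsin(p_z) ≈ -18.66°, λ = atan2(p_y, p_x) ≈ -82.67°.

≈ 19°S, 83°W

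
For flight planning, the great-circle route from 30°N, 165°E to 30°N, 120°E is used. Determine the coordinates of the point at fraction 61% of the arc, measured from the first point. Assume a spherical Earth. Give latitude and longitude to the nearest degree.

Write both endpoints as unit vectors p₁, p₂ with components (cos φ cos λ, cos φ sin λ, sin φ).
The central angle between the endpoints is δ = arccos(p₁·p₂) ≈ 0.676 rad (38.7°).
Interpolate at f = 0.61 with slerp weights a = sin((1−f)δ)/sin δ ≈ 0.416, b = sin(fδ)/sin δ ≈ 0.641.
p = a·p₁ + b·p₂ ≈ (-0.626, 0.574, 0.528); φ = arcsin(p_z) ≈ 31.90°, λ = atan2(p_y, p_x) ≈ 137.48°.

≈ 32°N, 137°E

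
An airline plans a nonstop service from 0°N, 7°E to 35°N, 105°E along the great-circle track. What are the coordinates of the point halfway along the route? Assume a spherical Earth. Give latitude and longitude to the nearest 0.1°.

≈ 25.5°N, 49.5°E

The haversine formula gives a central angle δ ≈ 1.685 rad (96.5°) between the endpoints.
Interpolate at f = 1/2 with slerp weights a = sin((1−f)δ)/sin δ ≈ 0.751, b = sin(fδ)/sin δ ≈ 0.751.
p = a·p₁ + b·p₂ ≈ (0.586, 0.686, 0.431); φ = arcsin(p_z) ≈ 25.52°, λ = atan2(p_y, p_x) ≈ 49.48°.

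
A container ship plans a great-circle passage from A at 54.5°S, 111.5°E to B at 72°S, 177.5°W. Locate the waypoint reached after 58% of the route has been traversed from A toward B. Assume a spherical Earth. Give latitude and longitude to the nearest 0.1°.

From cos δ = sin φ₁ sin φ₂ + cos φ₁ cos φ₂ cos Δλ, the central angle is δ ≈ 0.587 rad (33.6°).
Interpolate at f = 0.58 with slerp weights a = sin((1−f)δ)/sin δ ≈ 0.441, b = sin(fδ)/sin δ ≈ 0.603.
p = a·p₁ + b·p₂ ≈ (-0.280, 0.230, -0.932); φ = arcsin(p_z) ≈ -68.76°, λ = atan2(p_y, p_x) ≈ 140.60°.

≈ 68.8°S, 140.6°E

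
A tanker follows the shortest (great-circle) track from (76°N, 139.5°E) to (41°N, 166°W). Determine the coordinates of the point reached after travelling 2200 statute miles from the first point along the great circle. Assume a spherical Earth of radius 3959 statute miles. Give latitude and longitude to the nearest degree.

≈ (51°N, 171°W)

Write both endpoints as unit vectors p₁, p₂ with components (cos φ cos λ, cos φ sin λ, sin φ).
The central angle between the endpoints is δ = arccos(p₁·p₂) ≈ 0.734 rad (42.0°). The total great-circle distance is δ·R ≈ 0.734 × 3959 ≈ 2905 mi, so the target fraction is f = 2200/2905 ≈ 0.757.
Interpolate at f ≈ 0.757 with slerp weights a = sin((1−f)δ)/sin δ ≈ 0.265, b = sin(fδ)/sin δ ≈ 0.788.
p = a·p₁ + b·p₂ ≈ (-0.625, -0.102, 0.774); φ = arcsin(p_z) ≈ 50.67°, λ = atan2(p_y, p_x) ≈ -170.72°.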